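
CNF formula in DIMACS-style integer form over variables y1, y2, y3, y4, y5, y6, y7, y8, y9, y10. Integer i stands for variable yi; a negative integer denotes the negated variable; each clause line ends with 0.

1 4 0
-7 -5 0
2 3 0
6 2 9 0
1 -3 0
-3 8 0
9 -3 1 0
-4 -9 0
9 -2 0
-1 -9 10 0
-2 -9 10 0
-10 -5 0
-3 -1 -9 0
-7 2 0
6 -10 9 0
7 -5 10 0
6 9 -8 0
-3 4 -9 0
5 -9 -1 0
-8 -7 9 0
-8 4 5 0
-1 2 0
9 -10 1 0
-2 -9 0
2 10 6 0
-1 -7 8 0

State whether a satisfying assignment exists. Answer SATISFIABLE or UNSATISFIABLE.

y9 = True:
  propagation gives y4=False, y1=True, y10=True, y5=False; an empty clause results — contradiction.
y9 = False:
  propagation gives y2=False, y3=True, y6=True, y1=True; an empty clause results — contradiction.
Every branch closes, so no satisfying assignment exists.

UNSATISFIABLE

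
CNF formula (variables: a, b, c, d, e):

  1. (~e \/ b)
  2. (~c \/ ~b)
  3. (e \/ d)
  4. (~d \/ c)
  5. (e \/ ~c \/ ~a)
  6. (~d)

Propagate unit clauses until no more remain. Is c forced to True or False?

False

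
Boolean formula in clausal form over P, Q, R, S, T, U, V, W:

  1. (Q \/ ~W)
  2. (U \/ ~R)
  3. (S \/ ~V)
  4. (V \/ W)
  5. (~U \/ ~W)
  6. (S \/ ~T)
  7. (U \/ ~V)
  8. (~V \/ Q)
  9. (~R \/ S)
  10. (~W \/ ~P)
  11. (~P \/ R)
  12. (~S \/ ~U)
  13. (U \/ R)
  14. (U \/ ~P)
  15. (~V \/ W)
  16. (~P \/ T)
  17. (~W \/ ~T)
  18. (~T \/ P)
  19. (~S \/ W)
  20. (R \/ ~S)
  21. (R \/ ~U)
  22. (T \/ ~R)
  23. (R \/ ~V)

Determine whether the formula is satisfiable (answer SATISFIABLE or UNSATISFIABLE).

UNSATISFIABLE

R = True:
  propagation gives U=True, W=False, V=True; an empty clause results — contradiction.
R = False:
  propagation gives P=False, U=True; an empty clause results — contradiction.
Every branch closes, so no satisfying assignment exists.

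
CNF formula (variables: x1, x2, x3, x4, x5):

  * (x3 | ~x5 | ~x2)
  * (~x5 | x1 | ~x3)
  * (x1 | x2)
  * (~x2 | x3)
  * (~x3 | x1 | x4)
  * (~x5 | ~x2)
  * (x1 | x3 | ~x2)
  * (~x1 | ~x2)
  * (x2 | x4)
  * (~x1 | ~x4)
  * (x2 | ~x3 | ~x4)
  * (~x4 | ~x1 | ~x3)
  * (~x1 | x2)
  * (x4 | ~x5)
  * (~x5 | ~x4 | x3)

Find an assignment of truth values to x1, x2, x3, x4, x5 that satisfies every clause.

x1 = F, x2 = T, x3 = T, x4 = T, x5 = F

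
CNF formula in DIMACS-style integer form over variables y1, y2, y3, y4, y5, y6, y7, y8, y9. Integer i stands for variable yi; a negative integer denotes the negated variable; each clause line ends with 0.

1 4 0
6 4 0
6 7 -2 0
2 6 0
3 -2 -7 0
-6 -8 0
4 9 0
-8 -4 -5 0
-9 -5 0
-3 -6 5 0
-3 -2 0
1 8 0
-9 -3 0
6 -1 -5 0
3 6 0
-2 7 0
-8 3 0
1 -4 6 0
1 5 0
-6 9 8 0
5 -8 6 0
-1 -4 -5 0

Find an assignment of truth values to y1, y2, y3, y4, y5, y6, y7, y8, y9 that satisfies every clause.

y1=True, y2=False, y3=False, y4=True, y5=False, y6=True, y7=True, y8=False, y9=True

Check each clause:
  1. (y4 || y1) — y1 is true.
  2. (y6 || y4) — y4 is true.
  3. (!y2 || y6 || y7) — y7 is true.
  4. (y6 || y2) — y6 is true.
  5. (!y2 || y3 || !y7) — !y2 is true.
  6. (!y6 || !y8) — !y8 is true.
  7. (y9 || y4) — y9 is true.
  8. (!y5 || !y4 || !y8) — !y8 is true.
  9. (!y5 || !y9) — !y5 is true.
  10. (!y6 || !y3 || y5) — !y3 is true.
  11. (!y3 || !y2) — !y3 is true.
  12. (y1 || y8) — y1 is true.
  13. (!y9 || !y3) — !y3 is true.
  14. (!y5 || !y1 || y6) — !y5 is true.
  15. (y3 || y6) — y6 is true.
  16. (y7 || !y2) — !y2 is true.
  17. (y3 || !y8) — !y8 is true.
  18. (y1 || y6 || !y4) — y1 is true.
  19. (y1 || y5) — y1 is true.
  20. (y8 || y9 || !y6) — y9 is true.
  21. (y6 || !y8 || y5) — !y8 is true.
  22. (!y4 || !y5 || !y1) — !y5 is true.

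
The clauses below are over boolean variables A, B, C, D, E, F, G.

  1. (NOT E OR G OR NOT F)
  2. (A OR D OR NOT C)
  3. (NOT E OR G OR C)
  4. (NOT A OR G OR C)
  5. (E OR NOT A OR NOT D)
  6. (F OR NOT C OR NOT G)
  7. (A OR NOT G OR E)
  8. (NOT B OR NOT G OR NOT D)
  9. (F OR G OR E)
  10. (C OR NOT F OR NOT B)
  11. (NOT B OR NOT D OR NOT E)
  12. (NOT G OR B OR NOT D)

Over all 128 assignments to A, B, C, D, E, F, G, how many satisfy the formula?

Split on G, then E.
  G=T, E=T: 8 of the 32 assignments to (A,B,C,D,F) work.
  G=T, E=F: 5 of the 32 assignments to (A,B,C,D,F) work.
  G=F, E=T: remaining (A,B,C,D,F) ∈ {(F,F,T,T,F); (T,F,T,F,F); (T,F,T,T,F); (T,T,T,F,F)} — 4.
  G=F, E=F: 6 of the 32 assignments to (A,B,C,D,F) work.
Total: 8 + 5 + 4 + 6 = 23.

23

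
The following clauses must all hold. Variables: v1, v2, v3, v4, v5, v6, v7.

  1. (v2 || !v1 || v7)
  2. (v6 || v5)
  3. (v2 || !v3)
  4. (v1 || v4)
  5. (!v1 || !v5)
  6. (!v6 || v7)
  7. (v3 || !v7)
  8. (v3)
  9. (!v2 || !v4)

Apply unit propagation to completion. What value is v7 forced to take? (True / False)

True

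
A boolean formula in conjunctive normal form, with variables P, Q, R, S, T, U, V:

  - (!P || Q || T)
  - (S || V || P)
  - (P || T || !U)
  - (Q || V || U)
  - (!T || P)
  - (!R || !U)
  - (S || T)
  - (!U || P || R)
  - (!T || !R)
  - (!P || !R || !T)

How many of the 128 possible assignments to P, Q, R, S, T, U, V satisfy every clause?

Split on P, then T.
  P=1, T=1: S free; 7 ways for (Q,R,U,V) × 2^1 = 14.
  P=1, T=0: V free; 3 ways for (Q,R,S,U) × 2^1 = 6.
  P=0, T=1: a clause becomes empty — 0.
  P=0, T=0: R free; 3 ways for (Q,S,U,V) × 2^1 = 6.
Total: 14 + 6 + 0 + 6 = 26.

26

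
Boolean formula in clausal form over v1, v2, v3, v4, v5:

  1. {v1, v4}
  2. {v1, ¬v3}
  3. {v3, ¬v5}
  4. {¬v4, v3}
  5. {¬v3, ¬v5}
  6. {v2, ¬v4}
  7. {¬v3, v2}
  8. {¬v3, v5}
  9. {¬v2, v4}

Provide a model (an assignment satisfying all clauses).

v1 = T, v2 = F, v3 = F, v4 = F, v5 = F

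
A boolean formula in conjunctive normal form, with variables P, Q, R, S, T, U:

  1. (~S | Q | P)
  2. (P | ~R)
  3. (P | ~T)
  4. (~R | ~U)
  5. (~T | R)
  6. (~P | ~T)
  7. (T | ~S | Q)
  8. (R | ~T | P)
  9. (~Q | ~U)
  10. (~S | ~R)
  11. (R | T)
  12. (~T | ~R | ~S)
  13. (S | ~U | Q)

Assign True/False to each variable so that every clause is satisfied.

P=1, Q=0, R=1, S=0, T=0, U=0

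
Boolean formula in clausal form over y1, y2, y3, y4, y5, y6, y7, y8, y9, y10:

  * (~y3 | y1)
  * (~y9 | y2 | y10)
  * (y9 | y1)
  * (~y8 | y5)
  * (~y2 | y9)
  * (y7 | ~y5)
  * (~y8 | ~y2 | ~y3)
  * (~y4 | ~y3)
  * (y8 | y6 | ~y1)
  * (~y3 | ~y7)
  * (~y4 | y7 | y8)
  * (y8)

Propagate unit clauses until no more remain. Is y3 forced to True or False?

Unit clause (y8) sets y8 = True.
(y5 | ~y8): since y8 = True, the clause reduces to (y5). y5 = True.
In (~y5 | y7), ~y5 is now false; y7 must hold, so y7 = True.
(~y7 | ~y3) with y7 = True leaves only ~y3, so y3 = False.

False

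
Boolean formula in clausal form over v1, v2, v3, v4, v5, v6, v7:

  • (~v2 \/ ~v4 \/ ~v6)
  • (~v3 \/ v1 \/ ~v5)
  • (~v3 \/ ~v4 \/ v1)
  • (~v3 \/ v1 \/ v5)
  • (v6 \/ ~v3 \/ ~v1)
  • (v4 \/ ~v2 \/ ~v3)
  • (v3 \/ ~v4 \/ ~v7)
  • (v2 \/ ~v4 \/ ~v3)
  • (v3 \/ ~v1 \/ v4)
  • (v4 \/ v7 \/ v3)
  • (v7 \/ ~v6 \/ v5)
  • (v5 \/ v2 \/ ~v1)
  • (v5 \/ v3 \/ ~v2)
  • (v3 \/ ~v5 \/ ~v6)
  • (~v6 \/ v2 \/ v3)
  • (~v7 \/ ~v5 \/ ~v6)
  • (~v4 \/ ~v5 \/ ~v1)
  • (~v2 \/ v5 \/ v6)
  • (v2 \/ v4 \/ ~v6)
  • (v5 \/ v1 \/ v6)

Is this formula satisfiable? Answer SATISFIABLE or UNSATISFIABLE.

SATISFIABLE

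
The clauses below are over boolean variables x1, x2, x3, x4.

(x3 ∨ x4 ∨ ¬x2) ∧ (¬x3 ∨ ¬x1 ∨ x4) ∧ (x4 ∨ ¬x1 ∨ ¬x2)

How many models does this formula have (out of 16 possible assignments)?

Split on x4, then x1.
  x4=T, x1=T: remaining (x2,x3) ∈ {(F,F); (F,T); (T,F); (T,T)} — 4.
  x4=T, x1=F: remaining (x2,x3) ∈ {(F,F); (F,T); (T,F); (T,T)} — 4.
  x4=F, x1=T: remaining (x2,x3) ∈ {(F,F)} — 1.
  x4=F, x1=F: remaining (x2,x3) ∈ {(F,F); (F,T); (T,T)} — 3.
Total: 4 + 4 + 1 + 3 = 12.

12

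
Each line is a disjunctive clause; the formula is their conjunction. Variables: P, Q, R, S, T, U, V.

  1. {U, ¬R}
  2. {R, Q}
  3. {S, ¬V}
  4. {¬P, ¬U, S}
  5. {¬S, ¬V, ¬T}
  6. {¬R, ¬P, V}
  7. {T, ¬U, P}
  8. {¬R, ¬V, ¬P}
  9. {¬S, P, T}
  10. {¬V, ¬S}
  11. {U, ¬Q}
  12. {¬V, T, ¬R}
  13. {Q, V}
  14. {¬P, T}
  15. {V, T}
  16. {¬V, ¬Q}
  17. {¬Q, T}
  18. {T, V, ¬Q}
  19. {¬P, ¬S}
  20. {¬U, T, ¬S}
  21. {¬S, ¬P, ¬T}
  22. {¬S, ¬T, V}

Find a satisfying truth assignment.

P=False  Q=True  R=False  S=False  T=True  U=True  V=False

Check each clause:
  1. {¬R, U} — ¬R is true.
  2. {Q, R} — Q is true.
  3. {S, ¬V} — ¬V is true.
  4. {S, ¬P, ¬U} — ¬P is true.
  5. {¬S, ¬V, ¬T} — ¬V is true.
  6. {¬P, ¬R, V} — ¬R is true.
  7. {P, ¬U, T} — T is true.
  8. {¬V, ¬P, ¬R} — ¬V is true.
  9. {T, ¬S, P} — ¬S is true.
  10. {¬V, ¬S} — ¬V is true.
  11. {U, ¬Q} — U is true.
  12. {¬V, ¬R, T} — ¬V is true.
  13. {V, Q} — Q is true.
  14. {T, ¬P} — T is true.
  15. {V, T} — T is true.
  16. {¬Q, ¬V} — ¬V is true.
  17. {¬Q, T} — T is true.
  18. {T, ¬Q, V} — T is true.
  19. {¬P, ¬S} — ¬S is true.
  20. {¬U, T, ¬S} — ¬S is true.
  21. {¬S, ¬T, ¬P} — ¬S is true.
  22. {¬T, V, ¬S} — ¬S is true.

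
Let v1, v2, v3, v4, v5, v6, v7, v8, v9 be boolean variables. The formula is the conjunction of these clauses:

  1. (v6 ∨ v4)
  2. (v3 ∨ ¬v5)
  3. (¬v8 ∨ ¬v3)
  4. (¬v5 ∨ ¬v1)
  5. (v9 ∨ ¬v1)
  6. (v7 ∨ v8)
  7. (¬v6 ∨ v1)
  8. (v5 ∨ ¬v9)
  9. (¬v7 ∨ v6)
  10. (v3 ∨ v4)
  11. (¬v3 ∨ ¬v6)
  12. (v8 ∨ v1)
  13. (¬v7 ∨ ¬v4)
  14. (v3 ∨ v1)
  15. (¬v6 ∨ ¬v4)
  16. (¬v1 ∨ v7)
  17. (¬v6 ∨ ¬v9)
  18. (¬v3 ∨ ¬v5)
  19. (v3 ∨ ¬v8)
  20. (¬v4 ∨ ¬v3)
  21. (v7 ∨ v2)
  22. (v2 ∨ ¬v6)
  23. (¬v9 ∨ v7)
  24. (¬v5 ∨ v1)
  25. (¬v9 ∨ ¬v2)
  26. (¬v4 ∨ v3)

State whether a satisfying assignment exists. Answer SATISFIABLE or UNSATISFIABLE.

UNSATISFIABLE

v3 = True:
  propagation gives v8=False, v7=True, v6=True; an empty clause results — contradiction.
v3 = False:
  propagation gives v5=False, v9=False, v1=False; an empty clause results — contradiction.
Every branch closes, so no satisfying assignment exists.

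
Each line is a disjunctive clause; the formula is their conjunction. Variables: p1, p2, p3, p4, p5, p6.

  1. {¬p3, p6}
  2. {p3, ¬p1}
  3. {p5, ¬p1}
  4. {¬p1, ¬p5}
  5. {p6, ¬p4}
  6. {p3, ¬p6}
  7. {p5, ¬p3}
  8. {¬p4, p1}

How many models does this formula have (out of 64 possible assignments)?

6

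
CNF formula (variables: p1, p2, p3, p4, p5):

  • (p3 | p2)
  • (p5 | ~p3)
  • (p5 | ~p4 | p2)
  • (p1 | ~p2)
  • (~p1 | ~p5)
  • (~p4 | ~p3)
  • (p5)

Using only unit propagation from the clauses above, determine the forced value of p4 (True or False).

False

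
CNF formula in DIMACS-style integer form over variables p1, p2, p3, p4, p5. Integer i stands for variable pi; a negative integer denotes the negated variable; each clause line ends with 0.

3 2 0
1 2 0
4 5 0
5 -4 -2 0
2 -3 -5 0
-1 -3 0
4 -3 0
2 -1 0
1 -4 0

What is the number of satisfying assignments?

3

Satisfying assignments:
  p1=0 p2=1 p3=0 p4=0 p5=1
  p1=1 p2=1 p3=0 p4=0 p5=1
  p1=1 p2=1 p3=0 p4=1 p5=1
That's 3 in total.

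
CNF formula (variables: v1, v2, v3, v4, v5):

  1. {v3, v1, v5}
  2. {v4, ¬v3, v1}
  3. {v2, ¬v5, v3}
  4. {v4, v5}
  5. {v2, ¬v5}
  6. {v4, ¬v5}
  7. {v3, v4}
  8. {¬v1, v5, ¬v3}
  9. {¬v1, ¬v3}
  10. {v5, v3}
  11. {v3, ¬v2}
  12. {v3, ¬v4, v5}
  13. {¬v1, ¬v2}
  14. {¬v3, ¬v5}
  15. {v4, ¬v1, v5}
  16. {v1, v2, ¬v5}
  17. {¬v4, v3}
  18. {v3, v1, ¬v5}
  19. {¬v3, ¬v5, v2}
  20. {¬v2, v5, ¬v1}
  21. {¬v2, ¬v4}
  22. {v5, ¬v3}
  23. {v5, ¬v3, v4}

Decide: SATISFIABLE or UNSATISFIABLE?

UNSATISFIABLE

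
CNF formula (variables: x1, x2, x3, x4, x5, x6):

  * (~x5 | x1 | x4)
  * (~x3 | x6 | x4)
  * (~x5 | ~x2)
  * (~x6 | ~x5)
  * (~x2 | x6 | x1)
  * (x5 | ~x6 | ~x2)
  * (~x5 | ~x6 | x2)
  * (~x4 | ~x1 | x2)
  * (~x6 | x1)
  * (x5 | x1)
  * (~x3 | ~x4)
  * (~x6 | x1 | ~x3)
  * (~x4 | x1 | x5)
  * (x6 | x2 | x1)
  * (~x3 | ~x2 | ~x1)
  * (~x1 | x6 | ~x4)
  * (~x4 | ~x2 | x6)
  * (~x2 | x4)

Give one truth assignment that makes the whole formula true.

Branch on x1: take x1 = True.
Try x2 = False.
  then x4 is forced to False.
The remaining clauses are satisfied by x3 = True, x5 = False, x6 = True.
Check each clause:
  1. (x1 | ~x5 | x4) — x1 is true.
  2. (x4 | ~x3 | x6) — x6 is true.
  3. (~x2 | ~x5) — ~x5 is true.
  4. (~x5 | ~x6) — ~x5 is true.
  5. (~x2 | x1 | x6) — x1 is true.
  6. (~x2 | ~x6 | x5) — ~x2 is true.
  7. (x2 | ~x6 | ~x5) — ~x5 is true.
  8. (~x1 | ~x4 | x2) — ~x4 is true.
  9. (x1 | ~x6) — x1 is true.
  10. (x1 | x5) — x1 is true.
  11. (~x4 | ~x3) — ~x4 is true.
  12. (~x6 | ~x3 | x1) — x1 is true.
  13. (x5 | ~x4 | x1) — x1 is true.
  14. (x1 | x6 | x2) — x1 is true.
  15. (~x2 | ~x1 | ~x3) — ~x2 is true.
  16. (x6 | ~x4 | ~x1) — ~x4 is true.
  17. (~x2 | x6 | ~x4) — ~x4 is true.
  18. (~x2 | x4) — ~x2 is true.

x1=True  x2=False  x3=True  x4=False  x5=False  x6=True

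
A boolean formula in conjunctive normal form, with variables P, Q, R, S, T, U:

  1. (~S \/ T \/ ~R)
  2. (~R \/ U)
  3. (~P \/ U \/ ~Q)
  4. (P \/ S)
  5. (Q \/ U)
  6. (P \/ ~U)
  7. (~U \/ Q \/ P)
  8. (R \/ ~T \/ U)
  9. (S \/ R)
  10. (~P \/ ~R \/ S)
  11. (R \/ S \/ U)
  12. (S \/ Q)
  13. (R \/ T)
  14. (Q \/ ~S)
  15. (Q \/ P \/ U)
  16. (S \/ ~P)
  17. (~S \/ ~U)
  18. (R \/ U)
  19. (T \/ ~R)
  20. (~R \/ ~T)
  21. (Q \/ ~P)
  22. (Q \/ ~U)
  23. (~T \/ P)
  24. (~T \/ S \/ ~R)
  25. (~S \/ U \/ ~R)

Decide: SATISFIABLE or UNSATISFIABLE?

UNSATISFIABLE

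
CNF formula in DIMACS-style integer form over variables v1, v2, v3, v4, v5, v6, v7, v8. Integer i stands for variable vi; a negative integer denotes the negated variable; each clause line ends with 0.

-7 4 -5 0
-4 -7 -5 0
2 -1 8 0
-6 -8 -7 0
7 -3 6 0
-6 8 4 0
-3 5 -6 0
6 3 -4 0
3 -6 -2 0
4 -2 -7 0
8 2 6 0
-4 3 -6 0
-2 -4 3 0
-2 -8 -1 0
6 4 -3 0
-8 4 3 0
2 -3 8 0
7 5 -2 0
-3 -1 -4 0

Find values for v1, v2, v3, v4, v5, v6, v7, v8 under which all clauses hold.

v1 = F, v2 = F, v3 = T, v4 = F, v5 = T, v6 = T, v7 = F, v8 = T

Check each clause:
  1. (v4 || !v5 || !v7) — !v7 is true.
  2. (!v4 || !v7 || !v5) — !v7 is true.
  3. (!v1 || v8 || v2) — v8 is true.
  4. (!v8 || !v7 || !v6) — !v7 is true.
  5. (!v3 || v6 || v7) — v6 is true.
  6. (v8 || v4 || !v6) — v8 is true.
  7. (!v3 || v5 || !v6) — v5 is true.
  8. (!v4 || v3 || v6) — v3 is true.
  9. (v3 || !v2 || !v6) — v3 is true.
  10. (!v7 || !v2 || v4) — !v7 is true.
  11. (v2 || v6 || v8) — v8 is true.
  12. (v3 || !v4 || !v6) — v3 is true.
  13. (!v2 || !v4 || v3) — v3 is true.
  14. (!v2 || !v8 || !v1) — !v1 is true.
  15. (v6 || !v3 || v4) — v6 is true.
  16. (v3 || v4 || !v8) — v3 is true.
  17. (v2 || v8 || !v3) — v8 is true.
  18. (v7 || v5 || !v2) — v5 is true.
  19. (!v1 || !v4 || !v3) — !v4 is true.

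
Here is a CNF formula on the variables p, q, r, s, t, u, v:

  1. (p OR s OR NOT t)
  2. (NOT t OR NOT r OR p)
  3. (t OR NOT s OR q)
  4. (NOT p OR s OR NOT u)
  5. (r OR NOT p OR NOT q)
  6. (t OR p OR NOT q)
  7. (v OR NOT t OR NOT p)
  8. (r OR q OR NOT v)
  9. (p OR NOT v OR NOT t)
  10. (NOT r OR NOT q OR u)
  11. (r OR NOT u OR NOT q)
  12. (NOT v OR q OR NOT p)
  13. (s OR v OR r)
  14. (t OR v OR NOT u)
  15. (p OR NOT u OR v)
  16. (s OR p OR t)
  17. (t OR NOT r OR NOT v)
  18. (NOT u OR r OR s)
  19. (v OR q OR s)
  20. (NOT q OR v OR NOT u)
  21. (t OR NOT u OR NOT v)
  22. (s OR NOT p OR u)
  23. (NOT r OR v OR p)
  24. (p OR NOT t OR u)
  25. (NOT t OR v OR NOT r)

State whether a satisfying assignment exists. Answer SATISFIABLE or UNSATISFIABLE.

SATISFIABLE

Try p = True.
Try q = True.
  then r is forced to True.
  then u is forced to True.
  then s is forced to True.
  then v is forced to True.
  then t is forced to True.
So p = True  q = True  r = True  s = True  t = True  u = True  v = True is a satisfying assignment.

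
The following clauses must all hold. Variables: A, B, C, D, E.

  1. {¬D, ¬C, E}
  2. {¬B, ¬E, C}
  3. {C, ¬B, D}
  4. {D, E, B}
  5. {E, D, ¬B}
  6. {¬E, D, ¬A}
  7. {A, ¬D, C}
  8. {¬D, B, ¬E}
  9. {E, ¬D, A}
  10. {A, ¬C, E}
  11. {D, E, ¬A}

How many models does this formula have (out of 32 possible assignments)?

The models are:
  A=F B=F C=F D=F E=T
  A=F B=F C=T D=F E=T
  A=F B=T C=T D=F E=T
  A=F B=T C=T D=T E=T
  A=T B=F C=F D=T E=F
  A=T B=T C=F D=T E=F
  A=T B=T C=T D=T E=T
Count: 7.

7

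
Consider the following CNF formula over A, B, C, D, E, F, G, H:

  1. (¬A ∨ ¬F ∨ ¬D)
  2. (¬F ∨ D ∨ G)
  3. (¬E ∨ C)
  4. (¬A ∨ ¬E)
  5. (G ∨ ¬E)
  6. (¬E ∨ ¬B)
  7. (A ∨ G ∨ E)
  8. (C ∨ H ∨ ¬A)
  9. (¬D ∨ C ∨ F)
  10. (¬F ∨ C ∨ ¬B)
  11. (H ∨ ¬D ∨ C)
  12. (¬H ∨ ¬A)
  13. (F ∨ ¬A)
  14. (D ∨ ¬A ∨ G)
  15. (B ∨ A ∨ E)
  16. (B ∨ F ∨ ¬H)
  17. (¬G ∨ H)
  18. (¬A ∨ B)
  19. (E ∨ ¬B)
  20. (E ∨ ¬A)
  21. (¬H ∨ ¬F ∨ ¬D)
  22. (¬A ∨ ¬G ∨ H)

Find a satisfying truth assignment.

A=F, B=F, C=T, D=F, E=T, F=T, G=T, H=T

Check each clause:
  1. (¬A ∨ ¬D ∨ ¬F) — ¬D is true.
  2. (G ∨ ¬F ∨ D) — G is true.
  3. (¬E ∨ C) — C is true.
  4. (¬A ∨ ¬E) — ¬A is true.
  5. (¬E ∨ G) — G is true.
  6. (¬B ∨ ¬E) — ¬B is true.
  7. (G ∨ E ∨ A) — E is true.
  8. (C ∨ ¬A ∨ H) — H is true.
  9. (¬D ∨ F ∨ C) — C is true.
  10. (¬F ∨ ¬B ∨ C) — C is true.
  11. (C ∨ ¬D ∨ H) — H is true.
  12. (¬H ∨ ¬A) — ¬A is true.
  13. (F ∨ ¬A) — F is true.
  14. (D ∨ ¬A ∨ G) — ¬A is true.
  15. (B ∨ A ∨ E) — E is true.
  16. (F ∨ ¬H ∨ B) — F is true.
  17. (¬G ∨ H) — H is true.
  18. (¬A ∨ B) — ¬A is true.
  19. (E ∨ ¬B) — E is true.
  20. (¬A ∨ E) — E is true.
  21. (¬F ∨ ¬D ∨ ¬H) — ¬D is true.
  22. (H ∨ ¬G ∨ ¬A) — H is true.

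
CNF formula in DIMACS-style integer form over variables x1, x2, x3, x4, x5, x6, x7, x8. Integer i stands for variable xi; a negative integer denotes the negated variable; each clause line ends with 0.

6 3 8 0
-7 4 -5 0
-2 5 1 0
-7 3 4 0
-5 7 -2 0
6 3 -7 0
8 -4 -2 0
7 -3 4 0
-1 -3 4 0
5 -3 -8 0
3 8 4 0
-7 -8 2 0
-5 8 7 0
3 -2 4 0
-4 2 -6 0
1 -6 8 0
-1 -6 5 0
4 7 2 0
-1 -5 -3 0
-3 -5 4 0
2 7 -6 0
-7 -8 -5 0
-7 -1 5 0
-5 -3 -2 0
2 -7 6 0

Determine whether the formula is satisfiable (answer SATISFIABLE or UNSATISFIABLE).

Branch on x1: take x1 = True.
Set x2 = False and propagate.
The remaining clauses are satisfied by x3 = False, x4 = True, x5 = False, x6 = False, x7 = False, x8 = True.
So x1=T  x2=F  x3=F  x4=T  x5=F  x6=F  x7=F  x8=T is a satisfying assignment.

SATISFIABLE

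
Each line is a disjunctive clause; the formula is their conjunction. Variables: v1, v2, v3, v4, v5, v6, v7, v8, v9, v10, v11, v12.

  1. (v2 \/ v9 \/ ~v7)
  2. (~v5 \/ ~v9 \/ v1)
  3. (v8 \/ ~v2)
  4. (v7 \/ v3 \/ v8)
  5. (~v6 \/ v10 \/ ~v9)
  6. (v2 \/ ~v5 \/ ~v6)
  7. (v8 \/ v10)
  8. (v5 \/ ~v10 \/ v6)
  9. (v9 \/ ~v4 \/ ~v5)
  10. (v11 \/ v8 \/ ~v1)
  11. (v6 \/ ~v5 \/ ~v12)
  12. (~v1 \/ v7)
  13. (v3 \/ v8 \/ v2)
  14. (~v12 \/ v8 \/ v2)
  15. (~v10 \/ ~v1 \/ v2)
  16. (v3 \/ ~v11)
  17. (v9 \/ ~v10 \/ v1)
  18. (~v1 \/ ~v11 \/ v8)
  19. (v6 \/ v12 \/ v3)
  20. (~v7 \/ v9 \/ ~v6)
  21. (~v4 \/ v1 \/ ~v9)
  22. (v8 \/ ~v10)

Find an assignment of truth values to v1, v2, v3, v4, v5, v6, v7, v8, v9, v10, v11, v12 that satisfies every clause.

v1 = False  v2 = False  v3 = False  v4 = False  v5 = False  v6 = True  v7 = True  v8 = True  v9 = True  v10 = True  v11 = False  v12 = True

v4 occurs only negated in the remaining clauses — set v4 = False.
Pure literal: v8 appears only positively; assign v8 = True.
Try v1 = False.
For the remaining variables, v2 = False, v3 = False, v5 = False, v6 = True, v7 = True, v9 = True, v10 = True, v11 = False, v12 = True works.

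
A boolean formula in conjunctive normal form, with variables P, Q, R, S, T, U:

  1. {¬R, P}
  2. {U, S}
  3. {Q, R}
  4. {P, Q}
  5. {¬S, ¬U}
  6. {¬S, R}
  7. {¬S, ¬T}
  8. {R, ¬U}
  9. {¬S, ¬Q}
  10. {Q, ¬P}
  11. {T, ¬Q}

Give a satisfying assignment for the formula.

P = 1, Q = 1, R = 1, S = 0, T = 1, U = 1

Branch on P: take P = True.
  then Q is forced to True.
  then S is forced to False.
  then U is forced to True.
  then R is forced to True.
  then T is forced to True.
Every clause has at least one true literal under this assignment.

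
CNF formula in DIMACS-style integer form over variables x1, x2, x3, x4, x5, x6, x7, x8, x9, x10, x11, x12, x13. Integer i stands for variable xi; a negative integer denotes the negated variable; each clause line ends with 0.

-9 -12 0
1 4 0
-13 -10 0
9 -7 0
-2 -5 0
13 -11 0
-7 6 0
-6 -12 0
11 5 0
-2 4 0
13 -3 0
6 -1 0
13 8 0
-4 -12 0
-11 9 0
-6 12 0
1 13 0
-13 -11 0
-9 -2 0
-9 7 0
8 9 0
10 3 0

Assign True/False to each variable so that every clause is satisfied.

x2 occurs only negated in the remaining clauses — set x2 = False.
x8 occurs only positively in the remaining clauses — set x8 = True.
Try x1 = False.
  then x4 is forced to True.
  then x12 is forced to False.
  then x6 is forced to False.
  then x7 is forced to False.
  then x13 is forced to True.
  then x10 is forced to False.
  then x11 is forced to False.
  then x5 is forced to True.
  then x9 is forced to False.
  then x3 is forced to True.
Every clause has at least one true literal under this assignment.

x1=False, x2=False, x3=True, x4=True, x5=True, x6=False, x7=False, x8=True, x9=False, x10=False, x11=False, x12=False, x13=True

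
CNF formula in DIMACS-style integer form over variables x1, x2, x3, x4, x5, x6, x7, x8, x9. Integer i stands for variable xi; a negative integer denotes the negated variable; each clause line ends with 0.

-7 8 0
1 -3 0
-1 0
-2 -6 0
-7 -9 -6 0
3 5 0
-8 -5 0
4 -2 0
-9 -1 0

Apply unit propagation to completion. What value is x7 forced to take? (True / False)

Unit clause (~x1) sets x1 = False.
From (x1 \/ ~x3) and x1 = False: x3 = False.
In (x3 \/ x5), x3 is now false; x5 must hold, so x5 = True.
(~x8 \/ ~x5): since x5 = True, the clause reduces to (~x8). x8 = False.
(x8 \/ ~x7): since x8 = False, the clause reduces to (~x7). x7 = False.

False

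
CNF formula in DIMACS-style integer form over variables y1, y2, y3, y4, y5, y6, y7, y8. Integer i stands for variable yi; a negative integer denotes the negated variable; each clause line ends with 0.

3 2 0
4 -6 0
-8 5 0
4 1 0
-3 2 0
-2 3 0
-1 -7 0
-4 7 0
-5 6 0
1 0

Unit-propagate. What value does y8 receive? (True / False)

False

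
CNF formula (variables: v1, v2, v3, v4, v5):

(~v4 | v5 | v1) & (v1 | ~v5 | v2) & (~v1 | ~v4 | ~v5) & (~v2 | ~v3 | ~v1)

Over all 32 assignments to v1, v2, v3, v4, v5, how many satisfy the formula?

Case analysis on v1 and v5:
  v1=1, v5=1: remaining (v2,v3,v4) ∈ {(0,0,0); (0,1,0); (1,0,0)} — 3.
  v1=1, v5=0: v4 free; 3 ways for (v2,v3) × 2^1 = 6.
  v1=0, v5=1: remaining (v2,v3,v4) ∈ {(1,0,0); (1,0,1); (1,1,0); (1,1,1)} — 4.
  v1=0, v5=0: remaining (v2,v3,v4) ∈ {(0,0,0); (0,1,0); (1,0,0); (1,1,0)} — 4.
Total: 3 + 6 + 4 + 4 = 17.

17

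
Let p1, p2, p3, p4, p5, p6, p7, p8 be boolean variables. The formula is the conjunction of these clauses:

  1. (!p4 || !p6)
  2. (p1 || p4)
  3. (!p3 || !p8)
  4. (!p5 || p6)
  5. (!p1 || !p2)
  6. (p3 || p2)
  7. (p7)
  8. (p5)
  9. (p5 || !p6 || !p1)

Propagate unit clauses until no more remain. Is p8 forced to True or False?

Unit clause (p7) sets p7 = True.
Unit clause (p5) sets p5 = True.
In (p6 || !p5), !p5 is now false; p6 must hold, so p6 = True.
From (!p6 || !p4) and p6 = True: p4 = False.
In (p1 || p4), p4 is now false; p1 must hold, so p1 = True.
(!p1 || !p2) with p1 = True leaves only !p2, so p2 = False.
(p3 || p2) with p2 = False leaves only p3, so p3 = True.
In (!p8 || !p3), !p3 is now false; !p8 must hold, so p8 = False.

False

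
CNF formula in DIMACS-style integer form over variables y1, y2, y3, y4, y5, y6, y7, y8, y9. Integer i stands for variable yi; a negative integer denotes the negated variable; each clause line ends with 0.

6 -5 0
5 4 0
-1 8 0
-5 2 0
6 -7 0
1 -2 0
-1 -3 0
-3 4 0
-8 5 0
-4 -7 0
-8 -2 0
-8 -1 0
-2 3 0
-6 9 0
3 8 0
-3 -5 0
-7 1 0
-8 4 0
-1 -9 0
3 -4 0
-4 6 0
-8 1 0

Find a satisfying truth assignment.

y1=False, y2=False, y3=True, y4=True, y5=False, y6=True, y7=False, y8=False, y9=True

y7 occurs only negated in the remaining clauses — set y7 = False.
Try y1 = False.
  then y2 is forced to False.
  then y5 is forced to False.
  then y4 is forced to True.
  then y8 is forced to False.
  then y3 is forced to True.
  then y6 is forced to True.
  then y9 is forced to True.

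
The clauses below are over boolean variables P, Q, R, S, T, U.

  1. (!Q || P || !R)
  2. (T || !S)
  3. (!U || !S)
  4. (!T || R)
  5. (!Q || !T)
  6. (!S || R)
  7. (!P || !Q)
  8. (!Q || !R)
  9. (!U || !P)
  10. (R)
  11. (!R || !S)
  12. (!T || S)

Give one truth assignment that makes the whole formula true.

P=False  Q=False  R=True  S=False  T=False  U=False

The clause (R) is unit: R must be True.
(!Q) is a unit clause, so Q = False.
Unit propagation: (!S) forces S = False.
The clause (!T) is unit: T must be False.
Pure literal: P appears only negated; assign P = False.
U occurs only negated in the remaining clauses — set U = False.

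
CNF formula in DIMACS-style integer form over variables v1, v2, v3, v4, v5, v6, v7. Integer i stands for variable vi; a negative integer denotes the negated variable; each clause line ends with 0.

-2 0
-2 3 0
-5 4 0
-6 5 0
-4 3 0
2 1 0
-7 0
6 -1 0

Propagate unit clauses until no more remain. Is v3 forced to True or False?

True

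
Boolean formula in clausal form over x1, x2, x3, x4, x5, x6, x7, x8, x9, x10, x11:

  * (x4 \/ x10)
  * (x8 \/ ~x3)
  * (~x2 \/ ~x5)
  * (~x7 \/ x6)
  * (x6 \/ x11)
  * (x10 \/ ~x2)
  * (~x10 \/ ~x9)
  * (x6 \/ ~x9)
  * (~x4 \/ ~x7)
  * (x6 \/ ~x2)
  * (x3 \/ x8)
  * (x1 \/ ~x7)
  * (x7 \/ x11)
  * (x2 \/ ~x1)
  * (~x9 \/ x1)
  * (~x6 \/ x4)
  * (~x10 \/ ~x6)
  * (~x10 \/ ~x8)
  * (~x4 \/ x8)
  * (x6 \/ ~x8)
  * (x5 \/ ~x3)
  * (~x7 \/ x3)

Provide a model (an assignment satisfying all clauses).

x1 = False, x2 = False, x3 = False, x4 = True, x5 = True, x6 = True, x7 = False, x8 = True, x9 = False, x10 = False, x11 = True

Pure literal: x9 appears only negated; assign x9 = False.
Pure literal: x11 appears only positively; assign x11 = True.
Set x1 = False and propagate.
  then x7 is forced to False.
Set x2 = False and propagate.
Branch on x3: take x3 = False.
  then x8 is forced to True.
  then x10 is forced to False.
  then x4 is forced to True.
  then x6 is forced to True.
x5 is now unconstrained; take x5 = True.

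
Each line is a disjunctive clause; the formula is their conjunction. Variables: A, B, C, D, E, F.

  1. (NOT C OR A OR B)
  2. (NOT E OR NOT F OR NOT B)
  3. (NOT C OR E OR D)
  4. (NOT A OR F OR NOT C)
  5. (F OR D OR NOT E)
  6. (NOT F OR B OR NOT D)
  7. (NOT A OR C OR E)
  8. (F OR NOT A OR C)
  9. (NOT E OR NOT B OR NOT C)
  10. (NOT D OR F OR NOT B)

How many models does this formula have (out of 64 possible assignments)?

Split on C, then F.
  C=T, F=T: remaining (A,B,D,E) ∈ {(F,T,T,F); (T,F,F,T); (T,T,T,F)} — 3.
  C=T, F=F: a clause becomes empty — 0.
  C=F, F=T: 5 of the 16 assignments to (A,B,D,E) work.
  C=F, F=F: remaining (A,B,D,E) ∈ {(F,F,F,F); (F,F,T,F); (F,F,T,T); (F,T,F,F)} — 4.
Total: 3 + 0 + 5 + 4 = 12.

12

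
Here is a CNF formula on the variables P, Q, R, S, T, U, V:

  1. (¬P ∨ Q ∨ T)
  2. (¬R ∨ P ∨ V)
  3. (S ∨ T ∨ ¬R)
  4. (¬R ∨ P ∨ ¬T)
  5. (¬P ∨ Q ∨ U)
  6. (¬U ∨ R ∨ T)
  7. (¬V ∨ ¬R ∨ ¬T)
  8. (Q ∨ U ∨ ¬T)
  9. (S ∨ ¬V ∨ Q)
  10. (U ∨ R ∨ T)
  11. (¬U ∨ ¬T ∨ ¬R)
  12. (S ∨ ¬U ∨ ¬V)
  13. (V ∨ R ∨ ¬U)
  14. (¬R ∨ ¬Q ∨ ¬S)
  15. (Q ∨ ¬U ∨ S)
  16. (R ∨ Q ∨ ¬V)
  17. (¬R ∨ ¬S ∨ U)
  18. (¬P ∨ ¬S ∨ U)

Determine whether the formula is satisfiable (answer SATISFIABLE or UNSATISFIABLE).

SATISFIABLE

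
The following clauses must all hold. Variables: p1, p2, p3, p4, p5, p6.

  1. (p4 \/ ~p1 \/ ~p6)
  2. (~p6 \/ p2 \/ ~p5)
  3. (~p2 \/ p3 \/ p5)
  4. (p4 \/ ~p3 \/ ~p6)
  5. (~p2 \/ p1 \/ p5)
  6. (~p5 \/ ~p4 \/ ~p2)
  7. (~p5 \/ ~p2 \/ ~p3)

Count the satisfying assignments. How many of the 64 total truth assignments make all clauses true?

Case analysis on p2 and p5:
  p2=T, p5=T: remaining (p1,p3,p4,p6) ∈ {(F,F,F,F); (F,F,F,T); (T,F,F,F)} — 3.
  p2=T, p5=F: remaining (p1,p3,p4,p6) ∈ {(T,T,F,F); (T,T,T,F); (T,T,T,T)} — 3.
  p2=F, p5=T: forces p6=F; p1, p3, p4 free → 2^3 = 8.
  p2=F, p5=F: 13 of the 16 assignments to (p1,p3,p4,p6) work.
Total: 3 + 3 + 8 + 13 = 27.

27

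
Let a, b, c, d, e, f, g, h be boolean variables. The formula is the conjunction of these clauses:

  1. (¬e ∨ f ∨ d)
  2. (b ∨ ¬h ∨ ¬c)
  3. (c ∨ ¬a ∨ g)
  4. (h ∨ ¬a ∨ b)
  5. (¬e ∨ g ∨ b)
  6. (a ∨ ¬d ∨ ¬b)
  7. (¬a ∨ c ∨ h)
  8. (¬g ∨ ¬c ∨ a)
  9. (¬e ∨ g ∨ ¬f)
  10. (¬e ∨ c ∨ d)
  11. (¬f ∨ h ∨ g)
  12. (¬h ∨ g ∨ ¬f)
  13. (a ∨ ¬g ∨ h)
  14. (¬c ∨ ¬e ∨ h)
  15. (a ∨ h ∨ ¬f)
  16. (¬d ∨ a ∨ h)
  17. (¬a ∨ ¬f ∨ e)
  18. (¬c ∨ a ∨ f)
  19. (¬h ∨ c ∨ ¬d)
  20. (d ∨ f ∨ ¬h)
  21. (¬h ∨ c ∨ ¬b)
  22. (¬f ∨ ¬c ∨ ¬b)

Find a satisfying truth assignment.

a=T, b=T, c=T, d=T, e=T, f=F, g=T, h=T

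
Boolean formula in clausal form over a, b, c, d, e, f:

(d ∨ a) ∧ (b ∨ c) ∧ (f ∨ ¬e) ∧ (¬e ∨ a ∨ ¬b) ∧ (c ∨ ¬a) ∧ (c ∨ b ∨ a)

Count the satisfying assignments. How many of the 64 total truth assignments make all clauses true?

Case analysis on a and b:
  a=1, b=1: d free; 3 ways for (c,e,f) × 2^1 = 6.
  a=1, b=0: d free; 3 ways for (c,e,f) × 2^1 = 6.
  a=0, b=1: remaining (c,d,e,f) ∈ {(0,1,0,0); (0,1,0,1); (1,1,0,0); (1,1,0,1)} — 4.
  a=0, b=0: remaining (c,d,e,f) ∈ {(1,1,0,0); (1,1,0,1); (1,1,1,1)} — 3.
Total: 6 + 6 + 4 + 3 = 19.

19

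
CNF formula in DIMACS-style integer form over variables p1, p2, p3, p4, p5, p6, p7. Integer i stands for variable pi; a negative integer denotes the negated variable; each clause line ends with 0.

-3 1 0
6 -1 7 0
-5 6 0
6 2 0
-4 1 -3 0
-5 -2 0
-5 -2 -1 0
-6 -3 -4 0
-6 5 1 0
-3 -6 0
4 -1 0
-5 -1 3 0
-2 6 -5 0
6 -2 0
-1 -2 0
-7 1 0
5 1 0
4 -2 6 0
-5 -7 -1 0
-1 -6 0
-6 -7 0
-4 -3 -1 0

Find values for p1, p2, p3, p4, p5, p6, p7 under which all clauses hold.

Try p1 = False.
  then p3 is forced to False.
  then p7 is forced to False.
  then p5 is forced to True.
  then p6 is forced to True.
  then p2 is forced to False.
p4 is now unconstrained; take p4 = False.

p1=F, p2=F, p3=F, p4=F, p5=T, p6=T, p7=F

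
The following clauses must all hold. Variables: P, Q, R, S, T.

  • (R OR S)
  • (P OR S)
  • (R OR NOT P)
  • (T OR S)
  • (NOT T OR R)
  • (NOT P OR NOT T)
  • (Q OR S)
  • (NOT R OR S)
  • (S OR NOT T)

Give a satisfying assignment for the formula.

P=1, Q=0, R=1, S=1, T=0

S occurs only positively in the remaining clauses — set S = True.
Branch on P: take P = True.
  then R is forced to True.
  then T is forced to False.
Q is now unconstrained; take Q = False.
Every clause has at least one true literal under this assignment.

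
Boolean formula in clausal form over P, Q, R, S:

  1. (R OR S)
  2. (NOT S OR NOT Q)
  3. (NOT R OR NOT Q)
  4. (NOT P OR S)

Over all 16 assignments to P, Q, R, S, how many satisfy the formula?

5

The models are:
  P=F Q=F R=F S=T
  P=F Q=F R=T S=F
  P=F Q=F R=T S=T
  P=T Q=F R=F S=T
  P=T Q=F R=T S=T
Count: 5.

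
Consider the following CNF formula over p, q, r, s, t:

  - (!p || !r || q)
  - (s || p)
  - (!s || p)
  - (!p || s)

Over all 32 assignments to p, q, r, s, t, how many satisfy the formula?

6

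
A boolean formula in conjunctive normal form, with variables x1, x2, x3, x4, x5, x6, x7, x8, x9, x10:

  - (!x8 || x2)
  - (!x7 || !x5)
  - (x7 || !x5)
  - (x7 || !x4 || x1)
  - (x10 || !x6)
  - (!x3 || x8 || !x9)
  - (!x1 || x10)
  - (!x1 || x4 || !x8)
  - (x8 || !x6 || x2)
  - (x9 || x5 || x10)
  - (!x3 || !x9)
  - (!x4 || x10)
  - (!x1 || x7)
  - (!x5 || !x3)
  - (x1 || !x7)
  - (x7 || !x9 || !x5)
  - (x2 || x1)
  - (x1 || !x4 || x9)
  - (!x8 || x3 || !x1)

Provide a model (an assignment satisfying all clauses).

x1 = False, x2 = True, x3 = True, x4 = False, x5 = False, x6 = False, x7 = False, x8 = True, x9 = False, x10 = True

Check each clause:
  1. (!x8 || x2) — x2 is true.
  2. (!x7 || !x5) — !x7 is true.
  3. (x7 || !x5) — !x5 is true.
  4. (x7 || !x4 || x1) — !x4 is true.
  5. (!x6 || x10) — x10 is true.
  6. (!x9 || !x3 || x8) — x8 is true.
  7. (x10 || !x1) — x10 is true.
  8. (!x8 || x4 || !x1) — !x1 is true.
  9. (x8 || x2 || !x6) — x8 is true.
  10. (x10 || x9 || x5) — x10 is true.
  11. (!x3 || !x9) — !x9 is true.
  12. (x10 || !x4) — x10 is true.
  13. (x7 || !x1) — !x1 is true.
  14. (!x5 || !x3) — !x5 is true.
  15. (x1 || !x7) — !x7 is true.
  16. (x7 || !x5 || !x9) — !x5 is true.
  17. (x1 || x2) — x2 is true.
  18. (x9 || !x4 || x1) — !x4 is true.
  19. (!x8 || !x1 || x3) — x3 is true.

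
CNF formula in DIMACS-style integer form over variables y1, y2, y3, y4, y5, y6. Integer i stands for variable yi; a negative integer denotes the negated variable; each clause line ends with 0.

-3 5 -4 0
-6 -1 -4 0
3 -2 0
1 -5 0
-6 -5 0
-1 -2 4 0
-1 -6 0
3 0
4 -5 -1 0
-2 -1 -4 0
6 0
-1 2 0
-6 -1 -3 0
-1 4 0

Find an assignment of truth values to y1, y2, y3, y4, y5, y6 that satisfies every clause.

y1=False  y2=False  y3=True  y4=False  y5=False  y6=True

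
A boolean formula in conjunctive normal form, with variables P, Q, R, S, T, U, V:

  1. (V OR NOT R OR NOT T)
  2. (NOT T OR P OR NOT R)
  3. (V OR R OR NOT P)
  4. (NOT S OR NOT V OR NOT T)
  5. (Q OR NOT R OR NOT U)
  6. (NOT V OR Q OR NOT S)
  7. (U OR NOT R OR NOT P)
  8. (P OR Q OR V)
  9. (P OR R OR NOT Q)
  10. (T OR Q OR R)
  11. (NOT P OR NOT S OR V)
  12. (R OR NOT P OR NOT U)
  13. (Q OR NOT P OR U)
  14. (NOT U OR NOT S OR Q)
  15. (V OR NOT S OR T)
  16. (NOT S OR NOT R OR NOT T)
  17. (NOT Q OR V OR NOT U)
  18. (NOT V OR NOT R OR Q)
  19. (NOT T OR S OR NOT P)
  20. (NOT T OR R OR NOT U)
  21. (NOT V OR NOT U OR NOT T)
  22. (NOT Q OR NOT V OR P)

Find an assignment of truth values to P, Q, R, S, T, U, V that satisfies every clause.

Set P = True and propagate.
Branch on Q: take Q = True.
The remaining clauses are satisfied by R = True, S = True, T = False, U = True, V = True.
Every clause has at least one true literal under this assignment.

P = T  Q = T  R = T  S = T  T = F  U = T  V = T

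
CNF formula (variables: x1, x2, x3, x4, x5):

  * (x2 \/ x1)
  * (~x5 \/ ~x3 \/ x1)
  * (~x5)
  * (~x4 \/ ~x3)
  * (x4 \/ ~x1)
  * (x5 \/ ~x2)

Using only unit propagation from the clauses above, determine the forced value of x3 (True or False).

False

Unit clause (~x5) sets x5 = False.
From (~x2 \/ x5) and x5 = False: x2 = False.
From (x1 \/ x2) and x2 = False: x1 = True.
(x4 \/ ~x1): since x1 = True, the clause reduces to (x4). x4 = True.
(~x3 \/ ~x4): since x4 = True, the clause reduces to (~x3). x3 = False.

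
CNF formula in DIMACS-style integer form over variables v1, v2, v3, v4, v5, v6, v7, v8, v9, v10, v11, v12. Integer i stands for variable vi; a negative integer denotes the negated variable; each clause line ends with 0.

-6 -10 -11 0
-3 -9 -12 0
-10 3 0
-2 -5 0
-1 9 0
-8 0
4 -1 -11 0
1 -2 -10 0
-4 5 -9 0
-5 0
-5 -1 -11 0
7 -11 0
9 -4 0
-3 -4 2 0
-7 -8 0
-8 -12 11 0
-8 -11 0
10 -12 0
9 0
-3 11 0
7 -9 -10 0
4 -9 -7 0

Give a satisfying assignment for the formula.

The clause (¬v8) is unit: v8 must be False.
The clause (¬v5) is unit: v5 must be False.
The clause (v9) is unit: v9 must be True.
(¬v4) is a unit clause, so v4 = False.
Unit propagation: (¬v7) forces v7 = False.
(¬v11) is a unit clause, so v11 = False.
Unit propagation: (¬v3) forces v3 = False.
Unit propagation: (¬v10) forces v10 = False.
Unit propagation: (¬v12) forces v12 = False.
v1, v2, v6 are now unconstrained; take v1 = True, v2 = False, v6 = True.

v1 = T, v2 = F, v3 = F, v4 = F, v5 = F, v6 = T, v7 = F, v8 = F, v9 = T, v10 = F, v11 = F, v12 = F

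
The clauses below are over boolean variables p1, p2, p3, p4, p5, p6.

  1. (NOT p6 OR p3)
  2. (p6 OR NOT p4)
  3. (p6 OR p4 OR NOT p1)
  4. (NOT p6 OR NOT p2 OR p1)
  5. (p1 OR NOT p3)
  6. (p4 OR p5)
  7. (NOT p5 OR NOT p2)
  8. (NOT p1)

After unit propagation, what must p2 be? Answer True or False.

False

(NOT p1) stands alone — p1 = False.
(NOT p3 OR p1): since p1 = False, the clause reduces to (NOT p3). p3 = False.
From (p3 OR NOT p6) and p3 = False: p6 = False.
(NOT p4 OR p6) with p6 = False leaves only NOT p4, so p4 = False.
In (p4 OR p5), p4 is now false; p5 must hold, so p5 = True.
(NOT p5 OR NOT p2) with p5 = True leaves only NOT p2, so p2 = False.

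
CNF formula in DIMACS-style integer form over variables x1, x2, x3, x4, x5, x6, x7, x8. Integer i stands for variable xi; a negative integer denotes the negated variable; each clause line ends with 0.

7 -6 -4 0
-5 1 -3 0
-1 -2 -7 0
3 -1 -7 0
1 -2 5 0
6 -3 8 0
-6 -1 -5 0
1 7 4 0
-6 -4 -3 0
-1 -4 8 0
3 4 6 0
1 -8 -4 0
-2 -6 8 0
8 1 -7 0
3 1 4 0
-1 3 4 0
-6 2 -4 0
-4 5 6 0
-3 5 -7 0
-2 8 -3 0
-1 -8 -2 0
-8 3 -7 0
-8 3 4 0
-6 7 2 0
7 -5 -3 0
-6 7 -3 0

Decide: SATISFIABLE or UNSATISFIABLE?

SATISFIABLE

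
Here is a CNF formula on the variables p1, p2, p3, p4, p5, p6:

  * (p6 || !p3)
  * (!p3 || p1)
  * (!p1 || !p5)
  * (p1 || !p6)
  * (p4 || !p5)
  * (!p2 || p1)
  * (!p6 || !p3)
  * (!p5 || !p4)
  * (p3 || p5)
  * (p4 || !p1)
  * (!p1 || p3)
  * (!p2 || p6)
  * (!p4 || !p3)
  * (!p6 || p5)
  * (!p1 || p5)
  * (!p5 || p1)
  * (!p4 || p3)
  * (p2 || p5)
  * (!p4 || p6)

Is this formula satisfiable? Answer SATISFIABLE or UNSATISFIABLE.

p1 = True:
  propagation gives p5=False; an empty clause results — contradiction.
p1 = False:
  propagation gives p3=False, p6=False, p2=False, p5=True; an empty clause results — contradiction.
Every branch closes, so no satisfying assignment exists.

UNSATISFIABLE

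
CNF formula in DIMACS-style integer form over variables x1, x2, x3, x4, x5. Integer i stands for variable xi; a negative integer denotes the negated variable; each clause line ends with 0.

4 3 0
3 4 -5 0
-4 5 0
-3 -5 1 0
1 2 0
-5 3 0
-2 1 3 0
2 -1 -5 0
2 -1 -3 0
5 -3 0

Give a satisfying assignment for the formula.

x1=True  x2=True  x3=True  x4=True  x5=True

Check each clause:
  1. (x3 \/ x4) — x3 is true.
  2. (~x5 \/ x4 \/ x3) — x3 is true.
  3. (~x4 \/ x5) — x5 is true.
  4. (~x3 \/ x1 \/ ~x5) — x1 is true.
  5. (x2 \/ x1) — x1 is true.
  6. (~x5 \/ x3) — x3 is true.
  7. (x1 \/ ~x2 \/ x3) — x1 is true.
  8. (x2 \/ ~x5 \/ ~x1) — x2 is true.
  9. (x2 \/ ~x1 \/ ~x3) — x2 is true.
  10. (~x3 \/ x5) — x5 is true.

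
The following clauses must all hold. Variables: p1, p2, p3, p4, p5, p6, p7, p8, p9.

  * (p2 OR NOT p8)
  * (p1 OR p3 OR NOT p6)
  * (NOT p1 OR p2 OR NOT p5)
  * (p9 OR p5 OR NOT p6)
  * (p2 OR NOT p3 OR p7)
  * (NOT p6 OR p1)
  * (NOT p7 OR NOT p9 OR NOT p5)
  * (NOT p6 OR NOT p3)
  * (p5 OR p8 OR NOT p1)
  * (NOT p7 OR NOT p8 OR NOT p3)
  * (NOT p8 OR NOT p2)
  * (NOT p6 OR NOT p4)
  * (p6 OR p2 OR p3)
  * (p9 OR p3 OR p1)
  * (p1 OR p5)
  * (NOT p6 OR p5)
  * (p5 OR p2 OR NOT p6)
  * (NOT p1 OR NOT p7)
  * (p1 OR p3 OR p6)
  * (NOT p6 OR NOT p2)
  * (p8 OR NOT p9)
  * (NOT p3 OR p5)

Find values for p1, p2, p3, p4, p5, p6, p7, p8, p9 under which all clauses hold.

Set p1 = False and propagate.
  then p6 is forced to False.
  then p5 is forced to True.
  then p3 is forced to True.
Set p2 = False and propagate.
  then p8 is forced to False.
  then p7 is forced to True.
  then p9 is forced to False.
p4 is now unconstrained; take p4 = True.
Every clause has at least one true literal under this assignment.

p1=0  p2=0  p3=1  p4=1  p5=1  p6=0  p7=1  p8=0  p9=0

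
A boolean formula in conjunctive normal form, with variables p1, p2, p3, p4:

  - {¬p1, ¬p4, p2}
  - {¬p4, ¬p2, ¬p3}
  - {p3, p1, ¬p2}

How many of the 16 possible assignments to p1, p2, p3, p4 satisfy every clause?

Split on p2, then p1.
  p2=T, p1=T: remaining (p3,p4) ∈ {(F,F); (F,T); (T,F)} — 3.
  p2=T, p1=F: remaining (p3,p4) ∈ {(T,F)} — 1.
  p2=F, p1=T: remaining (p3,p4) ∈ {(F,F); (T,F)} — 2.
  p2=F, p1=F: remaining (p3,p4) ∈ {(F,F); (F,T); (T,F); (T,T)} — 4.
Total: 3 + 1 + 2 + 4 = 10.

10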